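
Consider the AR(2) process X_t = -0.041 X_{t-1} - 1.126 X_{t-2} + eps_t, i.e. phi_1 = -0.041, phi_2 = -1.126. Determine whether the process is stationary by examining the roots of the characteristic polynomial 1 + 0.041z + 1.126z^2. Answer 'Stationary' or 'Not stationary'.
\text{Not stationary}

The AR(p) characteristic polynomial is P(z) = 1 + 0.041z + 1.126z^2.
Stationarity requires all roots to lie outside the unit circle, i.e. |z| > 1 for every root.
Set 1 + (0.041) z + (1.126) z^2 = 0, i.e. a z^2 + b z + c = 0 with a = 1.126, b = 0.041, c = 1.
Discriminant D = b^2 - 4ac = (0.041)^2 - 4*(1.126)*1 = 0.001681 - (4.504) = -4.502319.
D < 0, so the roots are the complex-conjugate pair z = (-b +/- i sqrt(-D)) / (2a) = -0.0182 +/- 0.9422i.
For a conjugate pair |z|^2 = z * conj(z) = (product of roots) = c/a = 1/(1.126) = 0.888099, so |z| = sqrt(0.888099) = 0.9424 for both roots.
Moduli of all roots: 0.9424, 0.9424.
All moduli strictly greater than 1? No.
Verdict: Not stationary.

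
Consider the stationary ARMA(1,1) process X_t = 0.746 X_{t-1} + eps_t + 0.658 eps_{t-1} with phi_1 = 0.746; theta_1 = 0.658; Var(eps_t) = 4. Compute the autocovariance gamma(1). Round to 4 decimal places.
\gamma(1) = 18.8794

Multiply the model equation by X_{t-k} and take expectations. With theta_0 = psi_0 = 1 and psi_j the MA(infinity) weights, this gives
  gamma(k) - sum_i phi_i gamma(k-i) = c_k,
  c_k = sigma^2 * sum_{j=k..q} theta_j psi_{j-k}   (c_k = 0 for k > q),
using gamma(-m) = gamma(m).
psi-weights needed (psi_j = theta_j + sum_i phi_i psi_{j-i}):
  psi_1 = theta_1 + phi_1 = 0.658 + (0.746) = 1.404
Right-hand sides:
  c_0 = sigma^2 (1 + theta_1 psi_1) = 4 * (1 + (0.658)(1.404)) = 4 * 1.923832 = 7.695328
  c_1 = sigma^2 theta_1 = 4 * (0.658) = 2.632
  c_2 = 0
Equations for k = 0 and k = 1 (AR order 1):
  gamma(0) = phi_1 gamma(1) + c_0
  gamma(1) = phi_1 gamma(0) + c_1
Substituting the second into the first: gamma(0) (1 - phi_1^2) = c_0 + phi_1 c_1, so
  gamma(0) = (c_0 + phi_1 c_1) / (1 - phi_1^2) = (7.695328 + (0.746)(2.632)) / (1 - (0.746)^2) = 9.6588 / 0.443484 = 21.779365.
  gamma(1) = phi_1 gamma(0) + c_1 = (0.746)(21.779365) + (2.632) = 18.879406.
Therefore gamma(1) = 18.8794 (to 4 decimal places).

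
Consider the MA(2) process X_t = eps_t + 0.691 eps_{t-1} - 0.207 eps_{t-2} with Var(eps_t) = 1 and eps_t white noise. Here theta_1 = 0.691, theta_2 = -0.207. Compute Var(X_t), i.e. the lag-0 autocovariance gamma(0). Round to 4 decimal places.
\gamma(0) = 1.5203

For an MA(q) process X_t = eps_t + sum_i theta_i eps_{t-i} with
Var(eps_t) = sigma^2, the variance is
  gamma(0) = sigma^2 * (1 + sum_i theta_i^2).
  sum_i theta_i^2 = (0.691)^2 + (-0.207)^2 = 0.477481 + 0.042849 = 0.52033.
  gamma(0) = 1 * (1 + 0.52033) = 1 * 1.52033 = 1.52033, which rounds to 1.5203.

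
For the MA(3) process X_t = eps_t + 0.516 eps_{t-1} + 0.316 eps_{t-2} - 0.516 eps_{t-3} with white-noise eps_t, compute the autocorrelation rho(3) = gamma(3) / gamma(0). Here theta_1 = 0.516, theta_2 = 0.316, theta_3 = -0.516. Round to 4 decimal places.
\rho(3) = -0.3161

For an MA(q) process with theta_0 = 1, the autocovariance is
  gamma(k) = sigma^2 * sum_{i=0..q-k} theta_i * theta_{i+k},
and rho(k) = gamma(k) / gamma(0). Sigma^2 cancels.
  numerator   = (1)*(-0.516) = -0.516.
  denominator = (1)^2 + (0.516)^2 + (0.316)^2 + (-0.516)^2 = 1.632368.
  rho(3) = -0.516 / 1.632368 = -0.3161.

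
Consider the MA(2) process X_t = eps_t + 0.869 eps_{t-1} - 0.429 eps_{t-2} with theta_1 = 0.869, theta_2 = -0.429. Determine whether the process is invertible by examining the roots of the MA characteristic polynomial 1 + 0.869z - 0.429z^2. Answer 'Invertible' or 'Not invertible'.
\text{Not invertible}

The MA(q) characteristic polynomial is P(z) = 1 + 0.869z - 0.429z^2.
Invertibility requires all roots to lie outside the unit circle, i.e. |z| > 1 for every root.
Set 1 + (0.869) z + (-0.429) z^2 = 0, i.e. a z^2 + b z + c = 0 with a = -0.429, b = 0.869, c = 1.
Discriminant D = b^2 - 4ac = (0.869)^2 - 4*(-0.429)*1 = 0.755161 - (-1.716) = 2.471161.
D >= 0, so the roots are real: z = (-b +/- sqrt(D)) / (2a) = (-0.869 +/- 1.571993) / (-0.858).
  z_1 = (-0.869 + 1.571993) / (-0.858) = -0.8193,   |z_1| = 0.8193.
  z_2 = (-0.869 - 1.571993) / (-0.858) = 2.845,   |z_2| = 2.845.
Moduli of all roots: 0.8193, 2.8450.
All moduli strictly greater than 1? No.
Verdict: Not invertible.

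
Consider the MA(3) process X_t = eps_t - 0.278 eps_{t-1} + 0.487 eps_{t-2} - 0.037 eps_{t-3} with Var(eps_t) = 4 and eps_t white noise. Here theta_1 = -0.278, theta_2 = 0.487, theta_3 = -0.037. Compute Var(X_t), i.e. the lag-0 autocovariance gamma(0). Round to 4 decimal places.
\gamma(0) = 5.2633

For an MA(q) process X_t = eps_t + sum_i theta_i eps_{t-i} with
Var(eps_t) = sigma^2, the variance is
  gamma(0) = sigma^2 * (1 + sum_i theta_i^2).
  sum_i theta_i^2 = (-0.278)^2 + (0.487)^2 + (-0.037)^2 = 0.077284 + 0.237169 + 0.001369 = 0.315822.
  gamma(0) = 4 * (1 + 0.315822) = 4 * 1.315822 = 5.263288, which rounds to 5.2633.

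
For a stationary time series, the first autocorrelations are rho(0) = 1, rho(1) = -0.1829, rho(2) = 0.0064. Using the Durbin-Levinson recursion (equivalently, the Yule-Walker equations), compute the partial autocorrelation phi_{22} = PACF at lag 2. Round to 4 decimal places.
\phi_{22} = -0.0280

The PACF at lag k is phi_{kk}, the last component of the solution
to the Yule-Walker system G_k phi = r_k where
  (G_k)_{ij} = rho(|i - j|), (r_k)_i = rho(i), i,j = 1..k.
Equivalently, Durbin-Levinson gives phi_{kk} iteratively:
  phi_{11} = rho(1)
  phi_{kk} = [rho(k) - sum_{j=1..k-1} phi_{k-1,j} rho(k-j)]
            / [1 - sum_{j=1..k-1} phi_{k-1,j} rho(j)],
  phi_{k,j} = phi_{k-1,j} - phi_{kk} phi_{k-1,k-j},  j = 1..k-1.
Step k = 1:
  phi_11 = rho(1) = -0.1829.
Step k = 2:
  phi_22 = [rho(2) - phi_11 rho(1)] / [1 - phi_11 rho(1)] = [0.0064 - (-0.1829)(-0.1829)] / [1 - (-0.1829)(-0.1829)]
         = -0.02705241 / 0.96654759 = -0.028.
Therefore phi_{22} = -0.0280.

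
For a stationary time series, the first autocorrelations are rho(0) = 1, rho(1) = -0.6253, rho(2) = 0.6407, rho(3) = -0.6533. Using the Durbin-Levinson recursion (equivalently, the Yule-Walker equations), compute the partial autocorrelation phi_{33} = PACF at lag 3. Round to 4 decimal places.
\phi_{33} = -0.3169

The PACF at lag k is phi_{kk}, the last component of the solution
to the Yule-Walker system G_k phi = r_k where
  (G_k)_{ij} = rho(|i - j|), (r_k)_i = rho(i), i,j = 1..k.
Equivalently, Durbin-Levinson gives phi_{kk} iteratively:
  phi_{11} = rho(1)
  phi_{kk} = [rho(k) - sum_{j=1..k-1} phi_{k-1,j} rho(k-j)]
            / [1 - sum_{j=1..k-1} phi_{k-1,j} rho(j)],
  phi_{k,j} = phi_{k-1,j} - phi_{kk} phi_{k-1,k-j},  j = 1..k-1.
Step k = 1:
  phi_11 = rho(1) = -0.6253.
Step k = 2:
  phi_22 = [rho(2) - phi_11 rho(1)] / [1 - phi_11 rho(1)] = [0.6407 - (-0.6253)(-0.6253)] / [1 - (-0.6253)(-0.6253)]
         = 0.24969991 / 0.60899991 = 0.410016.
  Update: phi_21 = phi_11 - phi_22 phi_11 = -0.6253 - (0.410016)(-0.6253) = -0.368917.
Step k = 3:
  phi_33 = [rho(3) - phi_21 rho(2) - phi_22 rho(1)] / [1 - phi_21 rho(1) - phi_22 rho(2)]
    numerator   = -0.6533 - (-0.368917)(0.6407) - (0.410016)(-0.6253) = -0.1605518
    denominator = 1 - (-0.368917)(-0.6253) - (0.410016)(0.6407) = 0.50661887
  phi_33 = -0.1605518 / 0.50661887 = -0.3169.
Therefore phi_{33} = -0.3169.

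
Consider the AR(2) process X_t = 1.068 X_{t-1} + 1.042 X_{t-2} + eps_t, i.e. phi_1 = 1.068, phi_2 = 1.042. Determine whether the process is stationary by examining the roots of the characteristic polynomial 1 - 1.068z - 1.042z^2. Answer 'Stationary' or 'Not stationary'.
\text{Not stationary}

The AR(p) characteristic polynomial is P(z) = 1 - 1.068z - 1.042z^2.
Stationarity requires all roots to lie outside the unit circle, i.e. |z| > 1 for every root.
Set 1 + (-1.068) z + (-1.042) z^2 = 0, i.e. a z^2 + b z + c = 0 with a = -1.042, b = -1.068, c = 1.
Discriminant D = b^2 - 4ac = (-1.068)^2 - 4*(-1.042)*1 = 1.140624 - (-4.168) = 5.308624.
D >= 0, so the roots are real: z = (-b +/- sqrt(D)) / (2a) = (1.068 +/- 2.304045) / (-2.084).
  z_1 = (1.068 + 2.304045) / (-2.084) = -1.6181,   |z_1| = 1.6181.
  z_2 = (1.068 - 2.304045) / (-2.084) = 0.5931,   |z_2| = 0.5931.
Moduli of all roots: 1.6181, 0.5931.
All moduli strictly greater than 1? No.
Verdict: Not stationary.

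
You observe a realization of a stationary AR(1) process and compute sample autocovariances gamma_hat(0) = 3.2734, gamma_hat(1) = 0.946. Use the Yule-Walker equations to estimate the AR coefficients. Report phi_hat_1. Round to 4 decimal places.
\hat\phi_{1} = 0.2890

The Yule-Walker equations for an AR(p) process read, in matrix form,
  Gamma_p phi = r_p,   with   (Gamma_p)_{ij} = gamma(|i - j|),
                       (r_p)_i = gamma(i),   i,j = 1..p.
Substitute the sample gammas (Toeplitz matrix and right-hand side of size 1):
  Gamma_p = [[3.2734]]
  r_p     = [0.946]
With p = 1 this is the single equation gamma(0) phi_1 = gamma(1):
  phi_hat_1 = gamma(1) / gamma(0) = 0.946 / 3.2734 = 0.2890.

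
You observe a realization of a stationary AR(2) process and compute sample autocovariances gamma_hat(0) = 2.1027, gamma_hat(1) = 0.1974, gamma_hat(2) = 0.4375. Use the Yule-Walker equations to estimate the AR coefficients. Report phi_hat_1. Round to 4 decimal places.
\hat\phi_{1} = 0.0750

The Yule-Walker equations for an AR(p) process read, in matrix form,
  Gamma_p phi = r_p,   with   (Gamma_p)_{ij} = gamma(|i - j|),
                       (r_p)_i = gamma(i),   i,j = 1..p.
Substitute the sample gammas (Toeplitz matrix and right-hand side of size 2):
  Gamma_p = [[2.1027, 0.1974], [0.1974, 2.1027]]
  r_p     = [0.1974, 0.4375]
Written out:
  2.1027 phi_1 + 0.1974 phi_2 = 0.1974
  0.1974 phi_1 + 2.1027 phi_2 = 0.4375
Solve by Cramer's rule:
  det = gamma(0)^2 - gamma(1)^2 = (2.1027)^2 - (0.1974)^2 = 4.42134729 - 0.03896676 = 4.38238053
  phi_hat_1 = [gamma(1) gamma(0) - gamma(1) gamma(2)] / det = [(0.1974)(2.1027) - (0.1974)(0.4375)] / 4.38238053 = 0.32871048 / 4.38238053 = 0.075
  phi_hat_2 = [gamma(0) gamma(2) - gamma(1)^2] / det = [(2.1027)(0.4375) - (0.1974)^2] / 4.38238053 = 0.88096449 / 4.38238053 = 0.201
So phi_hat = [0.0750, 0.2010].
Therefore phi_hat_1 = 0.0750.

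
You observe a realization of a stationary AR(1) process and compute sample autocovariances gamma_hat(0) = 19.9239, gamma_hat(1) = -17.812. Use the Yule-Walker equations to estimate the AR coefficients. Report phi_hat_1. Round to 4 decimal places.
\hat\phi_{1} = -0.8940

The Yule-Walker equations for an AR(p) process read, in matrix form,
  Gamma_p phi = r_p,   with   (Gamma_p)_{ij} = gamma(|i - j|),
                       (r_p)_i = gamma(i),   i,j = 1..p.
Substitute the sample gammas (Toeplitz matrix and right-hand side of size 1):
  Gamma_p = [[19.9239]]
  r_p     = [-17.812]
With p = 1 this is the single equation gamma(0) phi_1 = gamma(1):
  phi_hat_1 = gamma(1) / gamma(0) = -17.812 / 19.9239 = -0.8940.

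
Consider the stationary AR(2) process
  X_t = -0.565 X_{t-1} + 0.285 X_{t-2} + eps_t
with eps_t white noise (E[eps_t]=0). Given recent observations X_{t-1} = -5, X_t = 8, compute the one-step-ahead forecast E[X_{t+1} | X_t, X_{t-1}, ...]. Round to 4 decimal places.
E[X_{t+1} \mid \mathcal F_t] = -5.9450

For an AR(p) model X_t = c + sum_i phi_i X_{t-i} + eps_t, the
one-step-ahead conditional mean is
  E[X_{t+1} | X_t, ...] = c + sum_i phi_i X_{t+1-i}.
Substitute known values:
  E[X_{t+1} | ...] = (-0.565) * (8) + (0.285) * (-5)
                   = -5.9450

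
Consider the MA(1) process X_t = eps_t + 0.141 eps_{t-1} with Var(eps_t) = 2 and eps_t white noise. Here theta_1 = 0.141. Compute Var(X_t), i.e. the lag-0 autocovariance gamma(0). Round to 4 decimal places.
\gamma(0) = 2.0398

For an MA(q) process X_t = eps_t + sum_i theta_i eps_{t-i} with
Var(eps_t) = sigma^2, the variance is
  gamma(0) = sigma^2 * (1 + sum_i theta_i^2).
  sum_i theta_i^2 = (0.141)^2 = 0.019881.
  gamma(0) = 2 * (1 + 0.019881) = 2 * 1.019881 = 2.039762, which rounds to 2.0398.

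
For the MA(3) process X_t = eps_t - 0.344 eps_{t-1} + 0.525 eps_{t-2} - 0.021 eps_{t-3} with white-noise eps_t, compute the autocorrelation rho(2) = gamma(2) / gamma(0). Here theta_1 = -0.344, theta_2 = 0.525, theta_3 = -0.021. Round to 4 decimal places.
\rho(2) = 0.3817

For an MA(q) process with theta_0 = 1, the autocovariance is
  gamma(k) = sigma^2 * sum_{i=0..q-k} theta_i * theta_{i+k},
and rho(k) = gamma(k) / gamma(0). Sigma^2 cancels.
  numerator   = (1)*(0.525) + (-0.344)*(-0.021) = 0.532224.
  denominator = (1)^2 + (-0.344)^2 + (0.525)^2 + (-0.021)^2 = 1.394402.
  rho(2) = 0.532224 / 1.394402 = 0.3817.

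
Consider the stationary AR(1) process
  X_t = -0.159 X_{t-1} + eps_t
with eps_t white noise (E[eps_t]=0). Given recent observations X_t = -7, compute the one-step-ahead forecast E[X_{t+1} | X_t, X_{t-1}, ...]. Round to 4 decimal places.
E[X_{t+1} \mid \mathcal F_t] = 1.1130

For an AR(p) model X_t = c + sum_i phi_i X_{t-i} + eps_t, the
one-step-ahead conditional mean is
  E[X_{t+1} | X_t, ...] = c + sum_i phi_i X_{t+1-i}.
Substitute known values:
  E[X_{t+1} | ...] = (-0.159) * (-7)
                   = 1.1130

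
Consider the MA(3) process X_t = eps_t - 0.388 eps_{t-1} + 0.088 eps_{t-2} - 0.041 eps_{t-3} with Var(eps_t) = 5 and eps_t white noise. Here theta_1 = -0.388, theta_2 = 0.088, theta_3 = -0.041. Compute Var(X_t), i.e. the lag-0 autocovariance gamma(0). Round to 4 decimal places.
\gamma(0) = 5.7998

For an MA(q) process X_t = eps_t + sum_i theta_i eps_{t-i} with
Var(eps_t) = sigma^2, the variance is
  gamma(0) = sigma^2 * (1 + sum_i theta_i^2).
  sum_i theta_i^2 = (-0.388)^2 + (0.088)^2 + (-0.041)^2 = 0.150544 + 0.007744 + 0.001681 = 0.159969.
  gamma(0) = 5 * (1 + 0.159969) = 5 * 1.159969 = 5.799845, which rounds to 5.7998.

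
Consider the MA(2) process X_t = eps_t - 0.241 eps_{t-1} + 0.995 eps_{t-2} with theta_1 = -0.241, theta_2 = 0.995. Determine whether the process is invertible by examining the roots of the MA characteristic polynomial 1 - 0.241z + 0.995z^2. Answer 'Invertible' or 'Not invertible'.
\text{Invertible}

The MA(q) characteristic polynomial is P(z) = 1 - 0.241z + 0.995z^2.
Invertibility requires all roots to lie outside the unit circle, i.e. |z| > 1 for every root.
Set 1 + (-0.241) z + (0.995) z^2 = 0, i.e. a z^2 + b z + c = 0 with a = 0.995, b = -0.241, c = 1.
Discriminant D = b^2 - 4ac = (-0.241)^2 - 4*(0.995)*1 = 0.058081 - (3.98) = -3.921919.
D < 0, so the roots are the complex-conjugate pair z = (-b +/- i sqrt(-D)) / (2a) = 0.1211 +/- 0.9952i.
For a conjugate pair |z|^2 = z * conj(z) = (product of roots) = c/a = 1/(0.995) = 1.005025, so |z| = sqrt(1.005025) = 1.0025 for both roots.
Moduli of all roots: 1.0025, 1.0025.
All moduli strictly greater than 1? Yes.
Verdict: Invertible.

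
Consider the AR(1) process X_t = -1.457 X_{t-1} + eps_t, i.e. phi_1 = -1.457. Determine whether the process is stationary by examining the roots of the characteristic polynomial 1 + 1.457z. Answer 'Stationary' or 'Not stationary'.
\text{Not stationary}

The AR(p) characteristic polynomial is P(z) = 1 + 1.457z.
Stationarity requires all roots to lie outside the unit circle, i.e. |z| > 1 for every root.
This is linear in z: 1 + (1.457) z = 0  =>  z = -1/(1.457) = -0.686342,  |z| = 0.686342.
Moduli of all roots: 0.6863.
All moduli strictly greater than 1? No.
Verdict: Not stationary.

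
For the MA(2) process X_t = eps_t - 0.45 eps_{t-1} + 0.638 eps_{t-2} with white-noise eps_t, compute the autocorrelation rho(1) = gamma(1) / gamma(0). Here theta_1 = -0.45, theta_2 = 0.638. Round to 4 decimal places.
\rho(1) = -0.4580

For an MA(q) process with theta_0 = 1, the autocovariance is
  gamma(k) = sigma^2 * sum_{i=0..q-k} theta_i * theta_{i+k},
and rho(k) = gamma(k) / gamma(0). Sigma^2 cancels.
  numerator   = (1)*(-0.45) + (-0.45)*(0.638) = -0.7371.
  denominator = (1)^2 + (-0.45)^2 + (0.638)^2 = 1.609544.
  rho(1) = -0.7371 / 1.609544 = -0.4580.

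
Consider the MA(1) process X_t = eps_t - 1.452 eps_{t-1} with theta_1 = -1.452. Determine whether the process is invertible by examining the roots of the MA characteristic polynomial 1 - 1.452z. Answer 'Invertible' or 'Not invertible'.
\text{Not invertible}

The MA(q) characteristic polynomial is P(z) = 1 - 1.452z.
Invertibility requires all roots to lie outside the unit circle, i.e. |z| > 1 for every root.
This is linear in z: 1 + (-1.452) z = 0  =>  z = -1/(-1.452) = 0.688705,  |z| = 0.688705.
Moduli of all roots: 0.6887.
All moduli strictly greater than 1? No.
Verdict: Not invertible.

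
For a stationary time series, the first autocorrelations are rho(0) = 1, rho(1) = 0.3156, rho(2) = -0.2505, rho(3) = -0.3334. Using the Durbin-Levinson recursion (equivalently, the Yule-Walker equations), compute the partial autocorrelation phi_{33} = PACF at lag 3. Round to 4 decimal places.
\phi_{33} = -0.1320

The PACF at lag k is phi_{kk}, the last component of the solution
to the Yule-Walker system G_k phi = r_k where
  (G_k)_{ij} = rho(|i - j|), (r_k)_i = rho(i), i,j = 1..k.
Equivalently, Durbin-Levinson gives phi_{kk} iteratively:
  phi_{11} = rho(1)
  phi_{kk} = [rho(k) - sum_{j=1..k-1} phi_{k-1,j} rho(k-j)]
            / [1 - sum_{j=1..k-1} phi_{k-1,j} rho(j)],
  phi_{k,j} = phi_{k-1,j} - phi_{kk} phi_{k-1,k-j},  j = 1..k-1.
Step k = 1:
  phi_11 = rho(1) = 0.3156.
Step k = 2:
  phi_22 = [rho(2) - phi_11 rho(1)] / [1 - phi_11 rho(1)] = [-0.2505 - (0.3156)(0.3156)] / [1 - (0.3156)(0.3156)]
         = -0.35010336 / 0.90039664 = -0.388832.
  Update: phi_21 = phi_11 - phi_22 phi_11 = 0.3156 - (-0.388832)(0.3156) = 0.438315.
Step k = 3:
  phi_33 = [rho(3) - phi_21 rho(2) - phi_22 rho(1)] / [1 - phi_21 rho(1) - phi_22 rho(2)]
    numerator   = -0.3334 - (0.438315)(-0.2505) - (-0.388832)(0.3156) = -0.10088647
    denominator = 1 - (0.438315)(0.3156) - (-0.388832)(-0.2505) = 0.76426512
  phi_33 = -0.10088647 / 0.76426512 = -0.132.
Therefore phi_{33} = -0.1320.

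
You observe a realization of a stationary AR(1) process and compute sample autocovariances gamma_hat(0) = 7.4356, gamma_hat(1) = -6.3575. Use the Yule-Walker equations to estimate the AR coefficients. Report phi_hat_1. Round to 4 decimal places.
\hat\phi_{1} = -0.8550

The Yule-Walker equations for an AR(p) process read, in matrix form,
  Gamma_p phi = r_p,   with   (Gamma_p)_{ij} = gamma(|i - j|),
                       (r_p)_i = gamma(i),   i,j = 1..p.
Substitute the sample gammas (Toeplitz matrix and right-hand side of size 1):
  Gamma_p = [[7.4356]]
  r_p     = [-6.3575]
With p = 1 this is the single equation gamma(0) phi_1 = gamma(1):
  phi_hat_1 = gamma(1) / gamma(0) = -6.3575 / 7.4356 = -0.8550.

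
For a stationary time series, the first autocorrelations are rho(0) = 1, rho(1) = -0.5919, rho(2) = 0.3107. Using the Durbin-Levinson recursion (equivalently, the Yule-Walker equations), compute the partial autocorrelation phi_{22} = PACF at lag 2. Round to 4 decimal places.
\phi_{22} = -0.0610

The PACF at lag k is phi_{kk}, the last component of the solution
to the Yule-Walker system G_k phi = r_k where
  (G_k)_{ij} = rho(|i - j|), (r_k)_i = rho(i), i,j = 1..k.
Equivalently, Durbin-Levinson gives phi_{kk} iteratively:
  phi_{11} = rho(1)
  phi_{kk} = [rho(k) - sum_{j=1..k-1} phi_{k-1,j} rho(k-j)]
            / [1 - sum_{j=1..k-1} phi_{k-1,j} rho(j)],
  phi_{k,j} = phi_{k-1,j} - phi_{kk} phi_{k-1,k-j},  j = 1..k-1.
Step k = 1:
  phi_11 = rho(1) = -0.5919.
Step k = 2:
  phi_22 = [rho(2) - phi_11 rho(1)] / [1 - phi_11 rho(1)] = [0.3107 - (-0.5919)(-0.5919)] / [1 - (-0.5919)(-0.5919)]
         = -0.03964561 / 0.64965439 = -0.061.
Therefore phi_{22} = -0.0610.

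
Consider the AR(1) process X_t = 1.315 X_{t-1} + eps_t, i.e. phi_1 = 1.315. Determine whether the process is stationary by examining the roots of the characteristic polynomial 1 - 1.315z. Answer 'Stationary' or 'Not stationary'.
\text{Not stationary}

The AR(p) characteristic polynomial is P(z) = 1 - 1.315z.
Stationarity requires all roots to lie outside the unit circle, i.e. |z| > 1 for every root.
This is linear in z: 1 + (-1.315) z = 0  =>  z = -1/(-1.315) = 0.760456,  |z| = 0.760456.
Moduli of all roots: 0.7605.
All moduli strictly greater than 1? No.
Verdict: Not stationary.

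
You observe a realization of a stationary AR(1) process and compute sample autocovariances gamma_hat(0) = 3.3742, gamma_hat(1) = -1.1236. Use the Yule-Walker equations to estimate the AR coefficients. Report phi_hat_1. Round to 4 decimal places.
\hat\phi_{1} = -0.3330

The Yule-Walker equations for an AR(p) process read, in matrix form,
  Gamma_p phi = r_p,   with   (Gamma_p)_{ij} = gamma(|i - j|),
                       (r_p)_i = gamma(i),   i,j = 1..p.
Substitute the sample gammas (Toeplitz matrix and right-hand side of size 1):
  Gamma_p = [[3.3742]]
  r_p     = [-1.1236]
With p = 1 this is the single equation gamma(0) phi_1 = gamma(1):
  phi_hat_1 = gamma(1) / gamma(0) = -1.1236 / 3.3742 = -0.3330.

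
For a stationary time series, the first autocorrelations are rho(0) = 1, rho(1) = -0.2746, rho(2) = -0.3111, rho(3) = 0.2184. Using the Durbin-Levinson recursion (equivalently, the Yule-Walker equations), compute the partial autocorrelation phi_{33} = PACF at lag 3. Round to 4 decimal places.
\phi_{33} = -0.0230

The PACF at lag k is phi_{kk}, the last component of the solution
to the Yule-Walker system G_k phi = r_k where
  (G_k)_{ij} = rho(|i - j|), (r_k)_i = rho(i), i,j = 1..k.
Equivalently, Durbin-Levinson gives phi_{kk} iteratively:
  phi_{11} = rho(1)
  phi_{kk} = [rho(k) - sum_{j=1..k-1} phi_{k-1,j} rho(k-j)]
            / [1 - sum_{j=1..k-1} phi_{k-1,j} rho(j)],
  phi_{k,j} = phi_{k-1,j} - phi_{kk} phi_{k-1,k-j},  j = 1..k-1.
Step k = 1:
  phi_11 = rho(1) = -0.2746.
Step k = 2:
  phi_22 = [rho(2) - phi_11 rho(1)] / [1 - phi_11 rho(1)] = [-0.3111 - (-0.2746)(-0.2746)] / [1 - (-0.2746)(-0.2746)]
         = -0.38650516 / 0.92459484 = -0.418027.
  Update: phi_21 = phi_11 - phi_22 phi_11 = -0.2746 - (-0.418027)(-0.2746) = -0.38939.
Step k = 3:
  phi_33 = [rho(3) - phi_21 rho(2) - phi_22 rho(1)] / [1 - phi_21 rho(1) - phi_22 rho(2)]
    numerator   = 0.2184 - (-0.38939)(-0.3111) - (-0.418027)(-0.2746) = -0.01752934
    denominator = 1 - (-0.38939)(-0.2746) - (-0.418027)(-0.3111) = 0.76302543
  phi_33 = -0.01752934 / 0.76302543 = -0.023.
Therefore phi_{33} = -0.0230.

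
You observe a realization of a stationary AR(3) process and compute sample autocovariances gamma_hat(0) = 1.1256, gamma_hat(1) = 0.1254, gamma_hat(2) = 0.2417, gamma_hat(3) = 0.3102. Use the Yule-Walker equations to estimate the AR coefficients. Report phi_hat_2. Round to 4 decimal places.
\hat\phi_{2} = 0.1830

The Yule-Walker equations for an AR(p) process read, in matrix form,
  Gamma_p phi = r_p,   with   (Gamma_p)_{ij} = gamma(|i - j|),
                       (r_p)_i = gamma(i),   i,j = 1..p.
Substitute the sample gammas (Toeplitz matrix and right-hand side of size 3):
  Gamma_p = [[1.1256, 0.1254, 0.2417], [0.1254, 1.1256, 0.1254], [0.2417, 0.1254, 1.1256]]
  r_p     = [0.1254, 0.2417, 0.3102]
Written out (R1..R3):
  (R1) 1.1256 phi_1 + 0.1254 phi_2 + 0.2417 phi_3 = 0.1254
  (R2) 0.1254 phi_1 + 1.1256 phi_2 + 0.1254 phi_3 = 0.2417
  (R3) 0.2417 phi_1 + 0.1254 phi_2 + 1.1256 phi_3 = 0.3102
Gaussian elimination:
  R2 <- R2 - (0.1254/1.1256) R1 = R2 - (0.111407) R1:  1.11163 phi_2 + 0.098473 phi_3 = 0.22773
  R3 <- R3 - (0.2417/1.1256) R1 = R3 - (0.21473) R1:  0.098473 phi_2 + 1.0737 phi_3 = 0.283273
  R3 <- R3 - (0.098473/1.11163) R2 = R3 - (0.088584) R2:  1.064977 phi_3 = 0.2631
Back-substitution:
  phi_hat_3 = 0.2631 / 1.064977 = 0.247047
  phi_hat_2 = (0.22773 - (0.098473)(0.247047)) / 1.11163 = 0.182976
  phi_hat_1 = (0.1254 - (0.1254)(0.182976) - (0.2417)(0.247047)) / 1.1256 = 0.037974
So phi_hat = [0.0380, 0.1830, 0.2470].
Therefore phi_hat_2 = 0.1830.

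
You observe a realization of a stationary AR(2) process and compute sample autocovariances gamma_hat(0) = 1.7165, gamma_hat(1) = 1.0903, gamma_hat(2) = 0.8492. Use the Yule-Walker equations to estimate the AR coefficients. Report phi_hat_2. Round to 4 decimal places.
\hat\phi_{2} = 0.1530

The Yule-Walker equations for an AR(p) process read, in matrix form,
  Gamma_p phi = r_p,   with   (Gamma_p)_{ij} = gamma(|i - j|),
                       (r_p)_i = gamma(i),   i,j = 1..p.
Substitute the sample gammas (Toeplitz matrix and right-hand side of size 2):
  Gamma_p = [[1.7165, 1.0903], [1.0903, 1.7165]]
  r_p     = [1.0903, 0.8492]
Written out:
  1.7165 phi_1 + 1.0903 phi_2 = 1.0903
  1.0903 phi_1 + 1.7165 phi_2 = 0.8492
Solve by Cramer's rule:
  det = gamma(0)^2 - gamma(1)^2 = (1.7165)^2 - (1.0903)^2 = 2.94637225 - 1.18875409 = 1.75761816
  phi_hat_1 = [gamma(1) gamma(0) - gamma(1) gamma(2)] / det = [(1.0903)(1.7165) - (1.0903)(0.8492)] / 1.75761816 = 0.94561719 / 1.75761816 = 0.538
  phi_hat_2 = [gamma(0) gamma(2) - gamma(1)^2] / det = [(1.7165)(0.8492) - (1.0903)^2] / 1.75761816 = 0.26889771 / 1.75761816 = 0.153
So phi_hat = [0.5380, 0.1530].
Therefore phi_hat_2 = 0.1530.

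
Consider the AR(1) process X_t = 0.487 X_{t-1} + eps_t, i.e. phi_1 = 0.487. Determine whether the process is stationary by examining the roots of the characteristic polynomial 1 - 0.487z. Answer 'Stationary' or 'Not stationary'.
\text{Stationary}

The AR(p) characteristic polynomial is P(z) = 1 - 0.487z.
Stationarity requires all roots to lie outside the unit circle, i.e. |z| > 1 for every root.
This is linear in z: 1 + (-0.487) z = 0  =>  z = -1/(-0.487) = 2.053388,  |z| = 2.053388.
Moduli of all roots: 2.0534.
All moduli strictly greater than 1? Yes.
Verdict: Stationary.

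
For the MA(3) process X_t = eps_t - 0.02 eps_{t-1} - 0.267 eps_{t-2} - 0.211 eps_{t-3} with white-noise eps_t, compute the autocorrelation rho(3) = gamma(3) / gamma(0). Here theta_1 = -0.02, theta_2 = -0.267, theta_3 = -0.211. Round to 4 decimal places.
\rho(3) = -0.1890

For an MA(q) process with theta_0 = 1, the autocovariance is
  gamma(k) = sigma^2 * sum_{i=0..q-k} theta_i * theta_{i+k},
and rho(k) = gamma(k) / gamma(0). Sigma^2 cancels.
  numerator   = (1)*(-0.211) = -0.211.
  denominator = (1)^2 + (-0.02)^2 + (-0.267)^2 + (-0.211)^2 = 1.11621.
  rho(3) = -0.211 / 1.11621 = -0.1890.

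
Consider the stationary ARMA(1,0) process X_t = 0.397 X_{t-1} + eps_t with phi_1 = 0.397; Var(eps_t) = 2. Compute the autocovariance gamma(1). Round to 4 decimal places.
\gamma(1) = 0.9426

Multiply the model equation by X_{t-k} and take expectations. With theta_0 = psi_0 = 1 and psi_j the MA(infinity) weights, this gives
  gamma(k) - sum_i phi_i gamma(k-i) = c_k,
  c_k = sigma^2 * sum_{j=k..q} theta_j psi_{j-k}   (c_k = 0 for k > q),
using gamma(-m) = gamma(m).
Pure AR (q = 0): c_0 = sigma^2 = 2, c_k = 0 for k >= 1.
Equations for k = 0 and k = 1 (AR order 1):
  gamma(0) = phi_1 gamma(1) + c_0
  gamma(1) = phi_1 gamma(0) + c_1
Substituting the second into the first: gamma(0) (1 - phi_1^2) = c_0 + phi_1 c_1, so
  gamma(0) = c_0 / (1 - phi_1^2) = 2 / (1 - (0.397)^2) = 2 / 0.842391 = 2.374194.
  gamma(1) = phi_1 gamma(0) = (0.397)(2.374194) = 0.942555.
Therefore gamma(1) = 0.9426 (to 4 decimal places).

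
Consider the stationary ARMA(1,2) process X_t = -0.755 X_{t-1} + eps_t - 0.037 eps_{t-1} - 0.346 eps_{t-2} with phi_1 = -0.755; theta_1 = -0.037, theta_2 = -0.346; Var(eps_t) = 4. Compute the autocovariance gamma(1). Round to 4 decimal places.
\gamma(1) = -4.4121

Multiply the model equation by X_{t-k} and take expectations. With theta_0 = psi_0 = 1 and psi_j the MA(infinity) weights, this gives
  gamma(k) - sum_i phi_i gamma(k-i) = c_k,
  c_k = sigma^2 * sum_{j=k..q} theta_j psi_{j-k}   (c_k = 0 for k > q),
using gamma(-m) = gamma(m).
psi-weights needed (psi_j = theta_j + sum_i phi_i psi_{j-i}):
  psi_1 = theta_1 + phi_1 = -0.037 + (-0.755) = -0.792
  psi_2 = theta_2 + phi_1 psi_1 = -0.346 + (-0.755)(-0.792) = 0.25196
Right-hand sides:
  c_0 = sigma^2 (1 + theta_1 psi_1 + theta_2 psi_2) = 4 * (1 + (-0.037)(-0.792) + (-0.346)(0.25196)) = 4 * 0.942126 = 3.768503
  c_1 = sigma^2 (theta_1 + theta_2 psi_1) = 4 * (-0.037 + (-0.346)(-0.792)) = 0.948128
  c_2 = sigma^2 theta_2 = 4 * (-0.346) = -1.384
Equations for k = 0 and k = 1 (AR order 1):
  gamma(0) = phi_1 gamma(1) + c_0
  gamma(1) = phi_1 gamma(0) + c_1
Substituting the second into the first: gamma(0) (1 - phi_1^2) = c_0 + phi_1 c_1, so
  gamma(0) = (c_0 + phi_1 c_1) / (1 - phi_1^2) = (3.768503 + (-0.755)(0.948128)) / (1 - (-0.755)^2) = 3.052667 / 0.429975 = 7.099638.
  gamma(1) = phi_1 gamma(0) + c_1 = (-0.755)(7.099638) + (0.948128) = -4.412098.
Therefore gamma(1) = -4.4121 (to 4 decimal places).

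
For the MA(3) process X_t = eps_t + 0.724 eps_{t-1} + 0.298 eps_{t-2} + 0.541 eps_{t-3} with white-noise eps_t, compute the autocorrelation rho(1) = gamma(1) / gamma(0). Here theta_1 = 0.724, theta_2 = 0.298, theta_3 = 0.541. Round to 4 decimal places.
\rho(1) = 0.5777

For an MA(q) process with theta_0 = 1, the autocovariance is
  gamma(k) = sigma^2 * sum_{i=0..q-k} theta_i * theta_{i+k},
and rho(k) = gamma(k) / gamma(0). Sigma^2 cancels.
  numerator   = (1)*(0.724) + (0.724)*(0.298) + (0.298)*(0.541) = 1.10097.
  denominator = (1)^2 + (0.724)^2 + (0.298)^2 + (0.541)^2 = 1.905661.
  rho(1) = 1.10097 / 1.905661 = 0.5777.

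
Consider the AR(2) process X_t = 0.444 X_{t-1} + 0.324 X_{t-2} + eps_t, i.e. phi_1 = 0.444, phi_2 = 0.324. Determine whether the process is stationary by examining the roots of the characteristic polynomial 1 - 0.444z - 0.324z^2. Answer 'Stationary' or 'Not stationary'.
\text{Stationary}

The AR(p) characteristic polynomial is P(z) = 1 - 0.444z - 0.324z^2.
Stationarity requires all roots to lie outside the unit circle, i.e. |z| > 1 for every root.
Set 1 + (-0.444) z + (-0.324) z^2 = 0, i.e. a z^2 + b z + c = 0 with a = -0.324, b = -0.444, c = 1.
Discriminant D = b^2 - 4ac = (-0.444)^2 - 4*(-0.324)*1 = 0.197136 - (-1.296) = 1.493136.
D >= 0, so the roots are real: z = (-b +/- sqrt(D)) / (2a) = (0.444 +/- 1.221939) / (-0.648).
  z_1 = (0.444 + 1.221939) / (-0.648) = -2.5709,   |z_1| = 2.5709.
  z_2 = (0.444 - 1.221939) / (-0.648) = 1.2005,   |z_2| = 1.2005.
Moduli of all roots: 2.5709, 1.2005.
All moduli strictly greater than 1? Yes.
Verdict: Stationary.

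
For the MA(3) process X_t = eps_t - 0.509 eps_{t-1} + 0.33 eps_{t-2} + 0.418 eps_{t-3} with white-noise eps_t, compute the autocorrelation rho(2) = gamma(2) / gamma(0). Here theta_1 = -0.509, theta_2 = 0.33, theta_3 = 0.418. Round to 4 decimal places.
\rho(2) = 0.0760

For an MA(q) process with theta_0 = 1, the autocovariance is
  gamma(k) = sigma^2 * sum_{i=0..q-k} theta_i * theta_{i+k},
and rho(k) = gamma(k) / gamma(0). Sigma^2 cancels.
  numerator   = (1)*(0.33) + (-0.509)*(0.418) = 0.117238.
  denominator = (1)^2 + (-0.509)^2 + (0.33)^2 + (0.418)^2 = 1.542705.
  rho(2) = 0.117238 / 1.542705 = 0.0760.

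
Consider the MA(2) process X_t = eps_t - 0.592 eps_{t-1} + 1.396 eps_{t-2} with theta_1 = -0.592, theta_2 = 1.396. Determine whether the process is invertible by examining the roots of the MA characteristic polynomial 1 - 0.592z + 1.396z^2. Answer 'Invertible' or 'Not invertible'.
\text{Not invertible}

The MA(q) characteristic polynomial is P(z) = 1 - 0.592z + 1.396z^2.
Invertibility requires all roots to lie outside the unit circle, i.e. |z| > 1 for every root.
Set 1 + (-0.592) z + (1.396) z^2 = 0, i.e. a z^2 + b z + c = 0 with a = 1.396, b = -0.592, c = 1.
Discriminant D = b^2 - 4ac = (-0.592)^2 - 4*(1.396)*1 = 0.350464 - (5.584) = -5.233536.
D < 0, so the roots are the complex-conjugate pair z = (-b +/- i sqrt(-D)) / (2a) = 0.212 +/- 0.8194i.
For a conjugate pair |z|^2 = z * conj(z) = (product of roots) = c/a = 1/(1.396) = 0.716332, so |z| = sqrt(0.716332) = 0.8464 for both roots.
Moduli of all roots: 0.8464, 0.8464.
All moduli strictly greater than 1? No.
Verdict: Not invertible.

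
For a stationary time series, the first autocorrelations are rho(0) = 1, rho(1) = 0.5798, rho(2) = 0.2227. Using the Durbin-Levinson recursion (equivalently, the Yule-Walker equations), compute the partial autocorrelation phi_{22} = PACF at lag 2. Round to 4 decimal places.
\phi_{22} = -0.1709

The PACF at lag k is phi_{kk}, the last component of the solution
to the Yule-Walker system G_k phi = r_k where
  (G_k)_{ij} = rho(|i - j|), (r_k)_i = rho(i), i,j = 1..k.
Equivalently, Durbin-Levinson gives phi_{kk} iteratively:
  phi_{11} = rho(1)
  phi_{kk} = [rho(k) - sum_{j=1..k-1} phi_{k-1,j} rho(k-j)]
            / [1 - sum_{j=1..k-1} phi_{k-1,j} rho(j)],
  phi_{k,j} = phi_{k-1,j} - phi_{kk} phi_{k-1,k-j},  j = 1..k-1.
Step k = 1:
  phi_11 = rho(1) = 0.5798.
Step k = 2:
  phi_22 = [rho(2) - phi_11 rho(1)] / [1 - phi_11 rho(1)] = [0.2227 - (0.5798)(0.5798)] / [1 - (0.5798)(0.5798)]
         = -0.11346804 / 0.66383196 = -0.1709.
Therefore phi_{22} = -0.1709.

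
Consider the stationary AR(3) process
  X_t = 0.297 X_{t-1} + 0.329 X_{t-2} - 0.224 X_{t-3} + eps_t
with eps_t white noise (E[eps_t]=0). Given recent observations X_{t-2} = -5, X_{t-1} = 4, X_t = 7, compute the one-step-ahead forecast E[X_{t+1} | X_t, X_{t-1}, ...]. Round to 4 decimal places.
E[X_{t+1} \mid \mathcal F_t] = 4.5150

For an AR(p) model X_t = c + sum_i phi_i X_{t-i} + eps_t, the
one-step-ahead conditional mean is
  E[X_{t+1} | X_t, ...] = c + sum_i phi_i X_{t+1-i}.
Substitute known values:
  E[X_{t+1} | ...] = (0.297) * (7) + (0.329) * (4) + (-0.224) * (-5)
                   = 4.5150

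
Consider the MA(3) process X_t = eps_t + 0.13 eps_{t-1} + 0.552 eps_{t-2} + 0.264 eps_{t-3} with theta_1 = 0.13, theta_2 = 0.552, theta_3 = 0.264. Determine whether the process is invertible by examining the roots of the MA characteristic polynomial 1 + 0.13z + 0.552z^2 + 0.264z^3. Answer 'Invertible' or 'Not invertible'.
\text{Invertible}

The MA(q) characteristic polynomial is P(z) = 1 + 0.13z + 0.552z^2 + 0.264z^3.
Invertibility requires all roots to lie outside the unit circle, i.e. |z| > 1 for every root.
Degree 3: look for a simple real root z0 first, then factor out (1 - z/z0) and solve the remaining quadratic.
Testing z0 = -2.5: P(-2.5) = 1 + (0.13)(-2.5) + (0.552)(-2.5)^2 + (0.264)(-2.5)^3
  = 1 + (-0.325) + (3.45) + (-4.125) = 0.  So z_0 = -2.5 is a root, |z_0| = 2.5.
Divide out the factor (1 + 0.4 z) = (1 - z/z0) (since 1/z0 = -0.4):
  P(z) = (1 + 0.4 z)(1 + (-0.27) z + (0.66) z^2)
  [check: z-coef -0.27 - (-0.4) = 0.13; z^2-coef 0.66 - (-0.4)(-0.27) = 0.552; z^3-coef -(-0.4)(0.66) = 0.264.]
Remaining roots from the quadratic factor 1 + (-0.27) z + (0.66) z^2:
  Set 1 + (-0.27) z + (0.66) z^2 = 0, i.e. a z^2 + b z + c = 0 with a = 0.66, b = -0.27, c = 1.
  Discriminant D = b^2 - 4ac = (-0.27)^2 - 4*(0.66)*1 = 0.0729 - (2.64) = -2.5671.
  D < 0, so the roots are the complex-conjugate pair z = (-b +/- i sqrt(-D)) / (2a) = 0.2045 +/- 1.2138i.
  For a conjugate pair |z|^2 = z * conj(z) = (product of roots) = c/a = 1/(0.66) = 1.515152, so |z| = sqrt(1.515152) = 1.2309 for both roots.
Moduli of all roots: 2.5000, 1.2309, 1.2309.
All moduli strictly greater than 1? Yes.
Verdict: Invertible.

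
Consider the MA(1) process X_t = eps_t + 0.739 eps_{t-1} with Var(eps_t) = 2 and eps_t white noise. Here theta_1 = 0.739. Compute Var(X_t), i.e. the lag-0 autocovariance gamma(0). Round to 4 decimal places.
\gamma(0) = 3.0922

For an MA(q) process X_t = eps_t + sum_i theta_i eps_{t-i} with
Var(eps_t) = sigma^2, the variance is
  gamma(0) = sigma^2 * (1 + sum_i theta_i^2).
  sum_i theta_i^2 = (0.739)^2 = 0.546121.
  gamma(0) = 2 * (1 + 0.546121) = 2 * 1.546121 = 3.092242, which rounds to 3.0922.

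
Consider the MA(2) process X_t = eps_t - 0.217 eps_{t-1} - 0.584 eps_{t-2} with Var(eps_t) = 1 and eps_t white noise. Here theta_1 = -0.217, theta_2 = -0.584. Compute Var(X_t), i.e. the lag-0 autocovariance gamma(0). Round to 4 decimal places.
\gamma(0) = 1.3881

For an MA(q) process X_t = eps_t + sum_i theta_i eps_{t-i} with
Var(eps_t) = sigma^2, the variance is
  gamma(0) = sigma^2 * (1 + sum_i theta_i^2).
  sum_i theta_i^2 = (-0.217)^2 + (-0.584)^2 = 0.047089 + 0.341056 = 0.388145.
  gamma(0) = 1 * (1 + 0.388145) = 1 * 1.388145 = 1.388145, which rounds to 1.3881.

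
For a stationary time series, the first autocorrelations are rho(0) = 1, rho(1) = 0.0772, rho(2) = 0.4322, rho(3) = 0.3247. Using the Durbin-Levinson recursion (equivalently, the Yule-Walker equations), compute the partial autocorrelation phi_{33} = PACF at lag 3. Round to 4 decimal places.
\phi_{33} = 0.3359

The PACF at lag k is phi_{kk}, the last component of the solution
to the Yule-Walker system G_k phi = r_k where
  (G_k)_{ij} = rho(|i - j|), (r_k)_i = rho(i), i,j = 1..k.
Equivalently, Durbin-Levinson gives phi_{kk} iteratively:
  phi_{11} = rho(1)
  phi_{kk} = [rho(k) - sum_{j=1..k-1} phi_{k-1,j} rho(k-j)]
            / [1 - sum_{j=1..k-1} phi_{k-1,j} rho(j)],
  phi_{k,j} = phi_{k-1,j} - phi_{kk} phi_{k-1,k-j},  j = 1..k-1.
Step k = 1:
  phi_11 = rho(1) = 0.0772.
Step k = 2:
  phi_22 = [rho(2) - phi_11 rho(1)] / [1 - phi_11 rho(1)] = [0.4322 - (0.0772)(0.0772)] / [1 - (0.0772)(0.0772)]
         = 0.42624016 / 0.99404016 = 0.428796.
  Update: phi_21 = phi_11 - phi_22 phi_11 = 0.0772 - (0.428796)(0.0772) = 0.044097.
Step k = 3:
  phi_33 = [rho(3) - phi_21 rho(2) - phi_22 rho(1)] / [1 - phi_21 rho(1) - phi_22 rho(2)]
    numerator   = 0.3247 - (0.044097)(0.4322) - (0.428796)(0.0772) = 0.27253826
    denominator = 1 - (0.044097)(0.0772) - (0.428796)(0.4322) = 0.81127021
  phi_33 = 0.27253826 / 0.81127021 = 0.3359.
Therefore phi_{33} = 0.3359.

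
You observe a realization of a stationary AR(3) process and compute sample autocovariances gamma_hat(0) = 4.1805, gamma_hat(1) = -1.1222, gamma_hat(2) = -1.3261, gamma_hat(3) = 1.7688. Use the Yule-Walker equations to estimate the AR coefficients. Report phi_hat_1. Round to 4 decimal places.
\hat\phi_{1} = -0.2770

The Yule-Walker equations for an AR(p) process read, in matrix form,
  Gamma_p phi = r_p,   with   (Gamma_p)_{ij} = gamma(|i - j|),
                       (r_p)_i = gamma(i),   i,j = 1..p.
Substitute the sample gammas (Toeplitz matrix and right-hand side of size 3):
  Gamma_p = [[4.1805, -1.1222, -1.3261], [-1.1222, 4.1805, -1.1222], [-1.3261, -1.1222, 4.1805]]
  r_p     = [-1.1222, -1.3261, 1.7688]
Written out (R1..R3):
  (R1) 4.1805 phi_1 - 1.1222 phi_2 - 1.3261 phi_3 = -1.1222
  (R2) -1.1222 phi_1 + 4.1805 phi_2 - 1.1222 phi_3 = -1.3261
  (R3) -1.3261 phi_1 - 1.1222 phi_2 + 4.1805 phi_3 = 1.7688
Gaussian elimination:
  R2 <- R2 - (-1.1222/4.1805) R1 = R2 - (-0.268437) R1:  3.87926 phi_2 - 1.478174 phi_3 = -1.62734
  R3 <- R3 - (-1.3261/4.1805) R1 = R3 - (-0.317211) R1:  -1.478174 phi_2 + 3.759847 phi_3 = 1.412826
  R3 <- R3 - (-1.478174/3.87926) R2 = R3 - (-0.381045) R2:  3.196595 phi_3 = 0.792736
Back-substitution:
  phi_hat_3 = 0.792736 / 3.196595 = 0.247994
  phi_hat_2 = (-1.62734 - (-1.478174)(0.247994)) / 3.87926 = -0.325001
  phi_hat_1 = (-1.1222 - (-1.1222)(-0.325001) - (-1.3261)(0.247994)) / 4.1805 = -0.277013
So phi_hat = [-0.2770, -0.3250, 0.2480].
Therefore phi_hat_1 = -0.2770.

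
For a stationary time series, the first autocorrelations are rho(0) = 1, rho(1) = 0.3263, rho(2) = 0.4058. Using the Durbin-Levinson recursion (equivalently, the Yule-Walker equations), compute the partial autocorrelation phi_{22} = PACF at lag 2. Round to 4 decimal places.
\phi_{22} = 0.3350

The PACF at lag k is phi_{kk}, the last component of the solution
to the Yule-Walker system G_k phi = r_k where
  (G_k)_{ij} = rho(|i - j|), (r_k)_i = rho(i), i,j = 1..k.
Equivalently, Durbin-Levinson gives phi_{kk} iteratively:
  phi_{11} = rho(1)
  phi_{kk} = [rho(k) - sum_{j=1..k-1} phi_{k-1,j} rho(k-j)]
            / [1 - sum_{j=1..k-1} phi_{k-1,j} rho(j)],
  phi_{k,j} = phi_{k-1,j} - phi_{kk} phi_{k-1,k-j},  j = 1..k-1.
Step k = 1:
  phi_11 = rho(1) = 0.3263.
Step k = 2:
  phi_22 = [rho(2) - phi_11 rho(1)] / [1 - phi_11 rho(1)] = [0.4058 - (0.3263)(0.3263)] / [1 - (0.3263)(0.3263)]
         = 0.29932831 / 0.89352831 = 0.335.
Therefore phi_{22} = 0.3350.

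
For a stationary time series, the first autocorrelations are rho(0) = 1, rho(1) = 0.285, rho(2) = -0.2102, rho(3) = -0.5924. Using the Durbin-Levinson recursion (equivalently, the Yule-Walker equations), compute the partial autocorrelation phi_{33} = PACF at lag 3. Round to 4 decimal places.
\phi_{33} = -0.5120

The PACF at lag k is phi_{kk}, the last component of the solution
to the Yule-Walker system G_k phi = r_k where
  (G_k)_{ij} = rho(|i - j|), (r_k)_i = rho(i), i,j = 1..k.
Equivalently, Durbin-Levinson gives phi_{kk} iteratively:
  phi_{11} = rho(1)
  phi_{kk} = [rho(k) - sum_{j=1..k-1} phi_{k-1,j} rho(k-j)]
            / [1 - sum_{j=1..k-1} phi_{k-1,j} rho(j)],
  phi_{k,j} = phi_{k-1,j} - phi_{kk} phi_{k-1,k-j},  j = 1..k-1.
Step k = 1:
  phi_11 = rho(1) = 0.285.
Step k = 2:
  phi_22 = [rho(2) - phi_11 rho(1)] / [1 - phi_11 rho(1)] = [-0.2102 - (0.285)(0.285)] / [1 - (0.285)(0.285)]
         = -0.291425 / 0.918775 = -0.317189.
  Update: phi_21 = phi_11 - phi_22 phi_11 = 0.285 - (-0.317189)(0.285) = 0.375399.
Step k = 3:
  phi_33 = [rho(3) - phi_21 rho(2) - phi_22 rho(1)] / [1 - phi_21 rho(1) - phi_22 rho(2)]
    numerator   = -0.5924 - (0.375399)(-0.2102) - (-0.317189)(0.285) = -0.42309242
    denominator = 1 - (0.375399)(0.285) - (-0.317189)(-0.2102) = 0.8263383
  phi_33 = -0.42309242 / 0.8263383 = -0.512.
Therefore phi_{33} = -0.5120.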